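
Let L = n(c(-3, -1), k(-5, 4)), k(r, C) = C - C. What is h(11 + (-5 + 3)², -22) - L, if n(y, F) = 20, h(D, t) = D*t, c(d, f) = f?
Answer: -350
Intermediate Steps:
k(r, C) = 0
L = 20
h(11 + (-5 + 3)², -22) - L = (11 + (-5 + 3)²)*(-22) - 1*20 = (11 + (-2)²)*(-22) - 20 = (11 + 4)*(-22) - 20 = 15*(-22) - 20 = -330 - 20 = -350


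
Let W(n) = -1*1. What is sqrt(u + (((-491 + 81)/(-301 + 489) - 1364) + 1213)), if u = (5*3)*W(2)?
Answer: I*sqrt(1486046)/94 ≈ 12.968*I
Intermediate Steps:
W(n) = -1
u = -15 (u = (5*3)*(-1) = 15*(-1) = -15)
sqrt(u + (((-491 + 81)/(-301 + 489) - 1364) + 1213)) = sqrt(-15 + (((-491 + 81)/(-301 + 489) - 1364) + 1213)) = sqrt(-15 + ((-410/188 - 1364) + 1213)) = sqrt(-15 + ((-410*1/188 - 1364) + 1213)) = sqrt(-15 + ((-205/94 - 1364) + 1213)) = sqrt(-15 + (-128421/94 + 1213)) = sqrt(-15 - 14399/94) = sqrt(-15809/94) = I*sqrt(1486046)/94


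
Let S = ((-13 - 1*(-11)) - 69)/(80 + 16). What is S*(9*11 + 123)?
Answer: -2627/16 ≈ -164.19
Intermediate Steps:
S = -71/96 (S = ((-13 + 11) - 69)/96 = (-2 - 69)*(1/96) = -71*1/96 = -71/96 ≈ -0.73958)
S*(9*11 + 123) = -71*(9*11 + 123)/96 = -71*(99 + 123)/96 = -71/96*222 = -2627/16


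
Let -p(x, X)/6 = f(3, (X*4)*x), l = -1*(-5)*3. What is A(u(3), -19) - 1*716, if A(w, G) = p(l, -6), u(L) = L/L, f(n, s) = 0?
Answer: -716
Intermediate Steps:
l = 15 (l = 5*3 = 15)
p(x, X) = 0 (p(x, X) = -6*0 = 0)
u(L) = 1
A(w, G) = 0
A(u(3), -19) - 1*716 = 0 - 1*716 = 0 - 716 = -716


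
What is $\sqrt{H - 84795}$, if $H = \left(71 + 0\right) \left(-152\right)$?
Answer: $i \sqrt{95587} \approx 309.17 i$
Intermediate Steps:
$H = -10792$ ($H = 71 \left(-152\right) = -10792$)
$\sqrt{H - 84795} = \sqrt{-10792 - 84795} = \sqrt{-95587} = i \sqrt{95587}$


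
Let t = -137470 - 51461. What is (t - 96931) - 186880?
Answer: -472742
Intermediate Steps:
t = -188931
(t - 96931) - 186880 = (-188931 - 96931) - 186880 = -285862 - 186880 = -472742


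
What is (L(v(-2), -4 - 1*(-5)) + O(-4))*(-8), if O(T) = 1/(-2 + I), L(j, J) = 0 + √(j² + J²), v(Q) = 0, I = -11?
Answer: -96/13 ≈ -7.3846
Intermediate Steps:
L(j, J) = √(J² + j²) (L(j, J) = 0 + √(J² + j²) = √(J² + j²))
O(T) = -1/13 (O(T) = 1/(-2 - 11) = 1/(-13) = -1/13)
(L(v(-2), -4 - 1*(-5)) + O(-4))*(-8) = (√((-4 - 1*(-5))² + 0²) - 1/13)*(-8) = (√((-4 + 5)² + 0) - 1/13)*(-8) = (√(1² + 0) - 1/13)*(-8) = (√(1 + 0) - 1/13)*(-8) = (√1 - 1/13)*(-8) = (1 - 1/13)*(-8) = (12/13)*(-8) = -96/13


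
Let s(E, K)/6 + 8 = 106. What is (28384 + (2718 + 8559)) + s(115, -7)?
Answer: 40249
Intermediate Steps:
s(E, K) = 588 (s(E, K) = -48 + 6*106 = -48 + 636 = 588)
(28384 + (2718 + 8559)) + s(115, -7) = (28384 + (2718 + 8559)) + 588 = (28384 + 11277) + 588 = 39661 + 588 = 40249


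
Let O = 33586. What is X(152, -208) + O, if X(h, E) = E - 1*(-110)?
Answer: 33488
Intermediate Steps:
X(h, E) = 110 + E (X(h, E) = E + 110 = 110 + E)
X(152, -208) + O = (110 - 208) + 33586 = -98 + 33586 = 33488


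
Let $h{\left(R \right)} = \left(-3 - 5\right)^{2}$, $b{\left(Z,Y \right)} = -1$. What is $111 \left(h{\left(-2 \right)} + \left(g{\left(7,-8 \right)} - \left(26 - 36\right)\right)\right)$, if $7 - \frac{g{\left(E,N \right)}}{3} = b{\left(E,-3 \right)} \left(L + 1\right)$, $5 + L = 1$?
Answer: $9546$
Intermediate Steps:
$L = -4$ ($L = -5 + 1 = -4$)
$h{\left(R \right)} = 64$ ($h{\left(R \right)} = \left(-8\right)^{2} = 64$)
$g{\left(E,N \right)} = 12$ ($g{\left(E,N \right)} = 21 - 3 \left(- (-4 + 1)\right) = 21 - 3 \left(\left(-1\right) \left(-3\right)\right) = 21 - 9 = 12$)
$111 \left(h{\left(-2 \right)} + \left(g{\left(7,-8 \right)} - \left(26 - 36\right)\right)\right) = 111 \left(64 + \left(12 - \left(26 - 36\right)\right)\right) = 111 \left(64 + \left(12 - -10\right)\right) = 111 \left(64 + \left(12 + 10\right)\right) = 111 \left(64 + 22\right) = 111 \cdot 86 = 9546$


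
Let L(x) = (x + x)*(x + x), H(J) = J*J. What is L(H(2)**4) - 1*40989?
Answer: 221155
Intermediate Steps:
H(J) = J**2
L(x) = 4*x**2 (L(x) = (2*x)*(2*x) = 4*x**2)
L(H(2)**4) - 1*40989 = 4*((2**2)**4)**2 - 1*40989 = 4*(4**4)**2 - 40989 = 4*256**2 - 40989 = 4*65536 - 40989 = 262144 - 40989 = 221155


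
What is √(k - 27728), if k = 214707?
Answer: √186979 ≈ 432.41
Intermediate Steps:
√(k - 27728) = √(214707 - 27728) = √186979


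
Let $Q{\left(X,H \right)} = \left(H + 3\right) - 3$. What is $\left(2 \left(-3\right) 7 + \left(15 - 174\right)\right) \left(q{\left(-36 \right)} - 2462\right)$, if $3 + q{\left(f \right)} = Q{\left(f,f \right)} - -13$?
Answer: $500088$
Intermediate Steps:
$Q{\left(X,H \right)} = H$ ($Q{\left(X,H \right)} = \left(3 + H\right) - 3 = H$)
$q{\left(f \right)} = 10 + f$ ($q{\left(f \right)} = -3 + \left(f - -13\right) = -3 + \left(f + 13\right) = -3 + \left(13 + f\right) = 10 + f$)
$\left(2 \left(-3\right) 7 + \left(15 - 174\right)\right) \left(q{\left(-36 \right)} - 2462\right) = \left(2 \left(-3\right) 7 + \left(15 - 174\right)\right) \left(\left(10 - 36\right) - 2462\right) = \left(\left(-6\right) 7 + \left(15 - 174\right)\right) \left(-26 - 2462\right) = \left(-42 - 159\right) \left(-2488\right) = \left(-201\right) \left(-2488\right) = 500088$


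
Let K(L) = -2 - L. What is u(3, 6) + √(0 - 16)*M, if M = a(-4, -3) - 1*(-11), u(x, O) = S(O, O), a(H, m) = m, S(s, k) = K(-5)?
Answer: 3 + 32*I ≈ 3.0 + 32.0*I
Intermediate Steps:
S(s, k) = 3 (S(s, k) = -2 - 1*(-5) = -2 + 5 = 3)
u(x, O) = 3
M = 8 (M = -3 - 1*(-11) = -3 + 11 = 8)
u(3, 6) + √(0 - 16)*M = 3 + √(0 - 16)*8 = 3 + √(-16)*8 = 3 + (4*I)*8 = 3 + 32*I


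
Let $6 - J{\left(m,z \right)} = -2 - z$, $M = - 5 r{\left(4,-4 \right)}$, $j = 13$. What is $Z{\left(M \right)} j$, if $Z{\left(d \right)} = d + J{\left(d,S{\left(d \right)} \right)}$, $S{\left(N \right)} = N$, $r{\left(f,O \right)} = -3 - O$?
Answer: $-26$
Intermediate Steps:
$M = -5$ ($M = - 5 \left(-3 - -4\right) = - 5 \left(-3 + 4\right) = \left(-5\right) 1 = -5$)
$J{\left(m,z \right)} = 8 + z$ ($J{\left(m,z \right)} = 6 - \left(-2 - z\right) = 6 + \left(2 + z\right) = 8 + z$)
$Z{\left(d \right)} = 8 + 2 d$ ($Z{\left(d \right)} = d + \left(8 + d\right) = 8 + 2 d$)
$Z{\left(M \right)} j = \left(8 + 2 \left(-5\right)\right) 13 = \left(8 - 10\right) 13 = \left(-2\right) 13 = -26$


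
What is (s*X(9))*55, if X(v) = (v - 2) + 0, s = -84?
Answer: -32340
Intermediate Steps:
X(v) = -2 + v (X(v) = (-2 + v) + 0 = -2 + v)
(s*X(9))*55 = -84*(-2 + 9)*55 = -84*7*55 = -588*55 = -32340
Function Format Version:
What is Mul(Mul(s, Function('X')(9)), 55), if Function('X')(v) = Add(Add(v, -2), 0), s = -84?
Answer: -32340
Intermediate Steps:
Function('X')(v) = Add(-2, v) (Function('X')(v) = Add(Add(-2, v), 0) = Add(-2, v))
Mul(Mul(s, Function('X')(9)), 55) = Mul(Mul(-84, Add(-2, 9)), 55) = Mul(Mul(-84, 7), 55) = Mul(-588, 55) = -32340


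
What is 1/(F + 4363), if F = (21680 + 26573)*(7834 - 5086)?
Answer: 1/132603607 ≈ 7.5413e-9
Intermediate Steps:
F = 132599244 (F = 48253*2748 = 132599244)
1/(F + 4363) = 1/(132599244 + 4363) = 1/132603607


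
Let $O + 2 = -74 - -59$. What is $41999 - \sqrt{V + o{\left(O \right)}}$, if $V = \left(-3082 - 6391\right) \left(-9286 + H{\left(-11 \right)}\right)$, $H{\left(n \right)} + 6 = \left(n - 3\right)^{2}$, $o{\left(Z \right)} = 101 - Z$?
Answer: $41999 - \sqrt{86166526} \approx 32716.0$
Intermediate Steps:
$O = -17$ ($O = -2 - 15 = -17$)
$H{\left(n \right)} = -6 + \left(-3 + n\right)^{2}$ ($H{\left(n \right)} = -6 + \left(n - 3\right)^{2} = -6 + \left(-3 + n\right)^{2}$)
$V = 86166408$ ($V = \left(-3082 - 6391\right) \left(-9286 - \left(6 - \left(-3 - 11\right)^{2}\right)\right) = - 9473 \left(-9286 - \left(6 - \left(-14\right)^{2}\right)\right) = - 9473 \left(-9286 + \left(-6 + 196\right)\right) = - 9473 \left(-9286 + 190\right) = \left(-9473\right) \left(-9096\right) = 86166408$)
$41999 - \sqrt{V + o{\left(O \right)}} = 41999 - \sqrt{86166408 + \left(101 - -17\right)} = 41999 - \sqrt{86166408 + \left(101 + 17\right)} = 41999 - \sqrt{86166408 + 118} = 41999 - \sqrt{86166526}$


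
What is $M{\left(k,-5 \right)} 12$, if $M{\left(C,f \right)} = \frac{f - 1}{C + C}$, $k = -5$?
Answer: $\frac{36}{5} \approx 7.2$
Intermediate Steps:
$M{\left(C,f \right)} = \frac{-1 + f}{2 C}$
$M{\left(k,-5 \right)} 12 = \frac{-1 - 5}{2 \left(-5\right)} 12 = \frac{1}{2} \left(- \frac{1}{5}\right) \left(-6\right) 12 = \frac{3}{5} \cdot 12 = \frac{36}{5}$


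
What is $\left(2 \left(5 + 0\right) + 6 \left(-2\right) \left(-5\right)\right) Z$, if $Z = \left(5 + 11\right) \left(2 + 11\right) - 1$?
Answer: $14490$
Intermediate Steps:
$Z = 207$ ($Z = 16 \cdot 13 - 1 = 208 - 1 = 207$)
$\left(2 \left(5 + 0\right) + 6 \left(-2\right) \left(-5\right)\right) Z = \left(2 \left(5 + 0\right) + 6 \left(-2\right) \left(-5\right)\right) 207 = \left(2 \cdot 5 - -60\right) 207 = \left(10 + 60\right) 207 = 70 \cdot 207 = 14490$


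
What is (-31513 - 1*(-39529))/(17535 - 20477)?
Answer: -4008/1471 ≈ -2.7247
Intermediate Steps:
(-31513 - 1*(-39529))/(17535 - 20477) = (-31513 + 39529)/(-2942) = 8016*(-1/2942) = -4008/1471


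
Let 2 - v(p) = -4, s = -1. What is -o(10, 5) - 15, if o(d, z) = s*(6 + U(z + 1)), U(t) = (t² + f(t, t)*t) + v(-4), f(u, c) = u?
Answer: 69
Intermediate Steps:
v(p) = 6 (v(p) = 2 - 1*(-4) = 2 + 4 = 6)
U(t) = 6 + 2*t² (U(t) = (t² + t*t) + 6 = (t² + t²) + 6 = 2*t² + 6 = 6 + 2*t²)
o(d, z) = -12 - 2*(1 + z)² (o(d, z) = -(6 + (6 + 2*(z + 1)²)) = -(6 + (6 + 2*(1 + z)²)) = -(12 + 2*(1 + z)²) = -12 - 2*(1 + z)²)
-o(10, 5) - 15 = -(-12 - 2*(1 + 5)²) - 15 = -(-12 - 2*6²) - 15 = -(-12 - 2*36) - 15 = -(-12 - 72) - 15 = -1*(-84) - 15 = 84 - 15 = 69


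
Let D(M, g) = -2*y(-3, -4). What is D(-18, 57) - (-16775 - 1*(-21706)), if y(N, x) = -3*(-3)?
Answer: -4949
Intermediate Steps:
y(N, x) = 9
D(M, g) = -18 (D(M, g) = -2*9 = -18)
D(-18, 57) - (-16775 - 1*(-21706)) = -18 - (-16775 - 1*(-21706)) = -18 - (-16775 + 21706) = -18 - 1*4931 = -18 - 4931 = -4949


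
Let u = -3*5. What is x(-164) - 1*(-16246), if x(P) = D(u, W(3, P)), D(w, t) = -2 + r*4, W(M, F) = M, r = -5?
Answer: 16224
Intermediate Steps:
u = -15
D(w, t) = -22 (D(w, t) = -2 - 5*4 = -2 - 20 = -22)
x(P) = -22
x(-164) - 1*(-16246) = -22 - 1*(-16246) = -22 + 16246 = 16224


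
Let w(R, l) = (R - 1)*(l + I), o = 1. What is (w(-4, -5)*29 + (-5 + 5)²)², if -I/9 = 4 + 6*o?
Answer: 189750625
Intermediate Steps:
I = -90 (I = -9*(4 + 6*1) = -9*(4 + 6) = -9*10 = -90)
w(R, l) = (-1 + R)*(-90 + l) (w(R, l) = (R - 1)*(l - 90) = (-1 + R)*(-90 + l))
(w(-4, -5)*29 + (-5 + 5)²)² = ((90 - 1*(-5) - 90*(-4) - 4*(-5))*29 + (-5 + 5)²)² = ((90 + 5 + 360 + 20)*29 + 0²)² = (475*29 + 0)² = (13775 + 0)² = 13775² = 189750625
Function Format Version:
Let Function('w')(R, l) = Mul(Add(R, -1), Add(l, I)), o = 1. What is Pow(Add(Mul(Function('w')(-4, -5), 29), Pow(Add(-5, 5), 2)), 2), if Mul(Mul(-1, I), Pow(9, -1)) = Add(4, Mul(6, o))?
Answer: 189750625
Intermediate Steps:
I = -90 (I = Mul(-9, Add(4, Mul(6, 1))) = Mul(-9, Add(4, 6)) = Mul(-9, 10) = -90)
Function('w')(R, l) = Mul(Add(-1, R), Add(-90, l)) (Function('w')(R, l) = Mul(Add(R, -1), Add(l, -90)) = Mul(Add(-1, R), Add(-90, l)))
Pow(Add(Mul(Function('w')(-4, -5), 29), Pow(Add(-5, 5), 2)), 2) = Pow(Add(Mul(Add(90, Mul(-1, -5), Mul(-90, -4), Mul(-4, -5)), 29), Pow(Add(-5, 5), 2)), 2) = Pow(Add(Mul(Add(90, 5, 360, 20), 29), Pow(0, 2)), 2) = Pow(Add(Mul(475, 29), 0), 2) = Pow(Add(13775, 0), 2) = Pow(13775, 2) = 189750625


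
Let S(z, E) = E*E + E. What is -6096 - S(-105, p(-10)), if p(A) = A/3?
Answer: -54934/9 ≈ -6103.8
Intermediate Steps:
p(A) = A/3 (p(A) = A*(⅓) = A/3)
S(z, E) = E + E² (S(z, E) = E² + E = E + E²)
-6096 - S(-105, p(-10)) = -6096 - (⅓)*(-10)*(1 + (⅓)*(-10)) = -6096 - (-10)*(1 - 10/3)/3 = -6096 - (-10)*(-7)/(3*3) = -6096 - 1*70/9 = -6096 - 70/9 = -54934/9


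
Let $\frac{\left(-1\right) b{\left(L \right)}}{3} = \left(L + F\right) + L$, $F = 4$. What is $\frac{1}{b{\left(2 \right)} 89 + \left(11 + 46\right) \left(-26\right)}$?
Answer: $- \frac{1}{3618} \approx -0.0002764$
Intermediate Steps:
$b{\left(L \right)} = -12 - 6 L$ ($b{\left(L \right)} = - 3 \left(\left(L + 4\right) + L\right) = - 3 \left(\left(4 + L\right) + L\right) = - 3 \left(4 + 2 L\right) = -12 - 6 L$)
$\frac{1}{b{\left(2 \right)} 89 + \left(11 + 46\right) \left(-26\right)} = \frac{1}{\left(-12 - 12\right) 89 + \left(11 + 46\right) \left(-26\right)} = \frac{1}{\left(-12 - 12\right) 89 + 57 \left(-26\right)} = \frac{1}{\left(-24\right) 89 - 1482} = \frac{1}{-2136 - 1482} = \frac{1}{-3618} = - \frac{1}{3618}$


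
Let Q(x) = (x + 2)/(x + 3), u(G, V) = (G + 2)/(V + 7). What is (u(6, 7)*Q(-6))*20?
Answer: 320/21 ≈ 15.238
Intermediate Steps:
u(G, V) = (2 + G)/(7 + V)
Q(x) = (2 + x)/(3 + x)
(u(6, 7)*Q(-6))*20 = (((2 + 6)/(7 + 7))*((2 - 6)/(3 - 6)))*20 = ((8/14)*(-4/(-3)))*20 = (((1/14)*8)*(-1/3*(-4)))*20 = ((4/7)*(4/3))*20 = (16/21)*20 = 320/21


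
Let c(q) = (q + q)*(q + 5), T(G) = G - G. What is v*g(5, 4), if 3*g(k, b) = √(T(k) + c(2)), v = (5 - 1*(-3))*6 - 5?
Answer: 86*√7/3 ≈ 75.845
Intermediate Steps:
T(G) = 0
c(q) = 2*q*(5 + q) (c(q) = (2*q)*(5 + q) = 2*q*(5 + q))
v = 43 (v = (5 + 3)*6 - 5 = 8*6 - 5 = 48 - 5 = 43)
g(k, b) = 2*√7/3 (g(k, b) = √(0 + 2*2*(5 + 2))/3 = √(0 + 2*2*7)/3 = √(0 + 28)/3 = √28/3 = (2*√7)/3 = 2*√7/3)
v*g(5, 4) = 43*(2*√7/3) = 86*√7/3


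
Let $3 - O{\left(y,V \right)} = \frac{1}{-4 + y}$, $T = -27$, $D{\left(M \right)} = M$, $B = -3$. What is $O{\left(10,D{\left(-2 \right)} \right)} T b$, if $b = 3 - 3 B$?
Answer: $-918$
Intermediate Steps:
$b = 12$ ($b = 3 - -9 = 3 + 9 = 12$)
$O{\left(y,V \right)} = 3 - \frac{1}{-4 + y}$
$O{\left(10,D{\left(-2 \right)} \right)} T b = \frac{-13 + 3 \cdot 10}{-4 + 10} \left(-27\right) 12 = \frac{-13 + 30}{6} \left(-27\right) 12 = \frac{1}{6} \cdot 17 \left(-27\right) 12 = \frac{17}{6} \left(-27\right) 12 = \left(- \frac{153}{2}\right) 12 = -918$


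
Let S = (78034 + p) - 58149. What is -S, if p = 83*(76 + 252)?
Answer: -47109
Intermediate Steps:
p = 27224 (p = 83*328 = 27224)
S = 47109 (S = (78034 + 27224) - 58149 = 105258 - 58149 = 47109)
-S = -1*47109 = -47109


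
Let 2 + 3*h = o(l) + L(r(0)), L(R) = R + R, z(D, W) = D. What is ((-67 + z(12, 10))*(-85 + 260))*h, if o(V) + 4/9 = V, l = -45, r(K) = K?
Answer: 4109875/27 ≈ 1.5222e+5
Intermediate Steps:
o(V) = -4/9 + V
L(R) = 2*R
h = -427/27 (h = -⅔ + ((-4/9 - 45) + 2*0)/3 = -⅔ + (-409/9 + 0)/3 = -⅔ + (⅓)*(-409/9) = -⅔ - 409/27 = -427/27 ≈ -15.815)
((-67 + z(12, 10))*(-85 + 260))*h = ((-67 + 12)*(-85 + 260))*(-427/27) = -55*175*(-427/27) = -9625*(-427/27) = 4109875/27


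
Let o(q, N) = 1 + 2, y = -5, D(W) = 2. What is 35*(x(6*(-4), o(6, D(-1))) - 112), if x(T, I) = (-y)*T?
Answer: -8120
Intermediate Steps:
o(q, N) = 3
x(T, I) = 5*T (x(T, I) = (-1*(-5))*T = 5*T)
35*(x(6*(-4), o(6, D(-1))) - 112) = 35*(5*(6*(-4)) - 112) = 35*(5*(-24) - 112) = 35*(-120 - 112) = 35*(-232) = -8120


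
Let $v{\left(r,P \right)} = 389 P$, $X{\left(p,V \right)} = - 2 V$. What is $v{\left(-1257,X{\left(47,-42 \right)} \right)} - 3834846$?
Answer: $-3802170$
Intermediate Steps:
$v{\left(-1257,X{\left(47,-42 \right)} \right)} - 3834846 = 389 \left(\left(-2\right) \left(-42\right)\right) - 3834846 = 389 \cdot 84 - 3834846 = 32676 - 3834846 = -3802170$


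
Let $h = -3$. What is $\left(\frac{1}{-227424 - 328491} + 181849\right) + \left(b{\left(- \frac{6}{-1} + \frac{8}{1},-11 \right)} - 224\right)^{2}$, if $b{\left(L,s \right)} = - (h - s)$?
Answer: $\frac{131014155794}{555915} \approx 2.3567 \cdot 10^{5}$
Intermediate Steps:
$b{\left(L,s \right)} = 3 + s$ ($b{\left(L,s \right)} = - (-3 - s) = 3 + s$)
$\left(\frac{1}{-227424 - 328491} + 181849\right) + \left(b{\left(- \frac{6}{-1} + \frac{8}{1},-11 \right)} - 224\right)^{2} = \left(\frac{1}{-227424 - 328491} + 181849\right) + \left(\left(3 - 11\right) - 224\right)^{2} = \left(\frac{1}{-555915} + 181849\right) + \left(-8 - 224\right)^{2} = \left(- \frac{1}{555915} + 181849\right) + \left(-232\right)^{2} = \frac{101092586834}{555915} + 53824 = \frac{131014155794}{555915}$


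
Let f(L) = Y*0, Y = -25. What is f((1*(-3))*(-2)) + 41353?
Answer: 41353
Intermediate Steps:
f(L) = 0 (f(L) = -25*0 = 0)
f((1*(-3))*(-2)) + 41353 = 0 + 41353 = 41353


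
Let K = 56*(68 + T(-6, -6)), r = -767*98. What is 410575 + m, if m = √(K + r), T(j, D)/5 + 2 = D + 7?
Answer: 410575 + 7*I*√1462 ≈ 4.1058e+5 + 267.65*I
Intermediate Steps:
T(j, D) = 25 + 5*D (T(j, D) = -10 + 5*(D + 7) = -10 + 5*(7 + D) = -10 + (35 + 5*D) = 25 + 5*D)
r = -75166
K = 3528 (K = 56*(68 + (25 + 5*(-6))) = 56*(68 + (25 - 30)) = 56*(68 - 5) = 56*63 = 3528)
m = 7*I*√1462 (m = √(3528 - 75166) = √(-71638) = 7*I*√1462 ≈ 267.65*I)
410575 + m = 410575 + 7*I*√1462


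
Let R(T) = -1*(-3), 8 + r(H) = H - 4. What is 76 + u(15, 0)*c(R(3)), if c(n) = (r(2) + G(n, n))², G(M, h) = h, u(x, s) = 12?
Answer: 664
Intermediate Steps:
r(H) = -12 + H (r(H) = -8 + (H - 4) = -8 + (-4 + H) = -12 + H)
R(T) = 3
c(n) = (-10 + n)² (c(n) = ((-12 + 2) + n)² = (-10 + n)²)
76 + u(15, 0)*c(R(3)) = 76 + 12*(-10 + 3)² = 76 + 12*(-7)² = 76 + 12*49 = 76 + 588 = 664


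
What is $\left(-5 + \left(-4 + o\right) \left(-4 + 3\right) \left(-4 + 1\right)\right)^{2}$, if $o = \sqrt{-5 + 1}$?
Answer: $253 - 204 i \approx 253.0 - 204.0 i$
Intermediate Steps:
$o = 2 i$ ($o = \sqrt{-4} = 2 i \approx 2.0 i$)
$\left(-5 + \left(-4 + o\right) \left(-4 + 3\right) \left(-4 + 1\right)\right)^{2} = \left(-5 + \left(-4 + 2 i\right) \left(-4 + 3\right) \left(-4 + 1\right)\right)^{2} = \left(-5 + \left(-4 + 2 i\right) \left(-1\right) \left(-3\right)\right)^{2} = \left(-5 + \left(4 - 2 i\right) \left(-3\right)\right)^{2} = \left(-5 - \left(12 - 6 i\right)\right)^{2} = \left(-17 + 6 i\right)^{2}$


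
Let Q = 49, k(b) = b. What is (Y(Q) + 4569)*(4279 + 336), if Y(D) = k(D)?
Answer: 21312070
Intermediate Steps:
Y(D) = D
(Y(Q) + 4569)*(4279 + 336) = (49 + 4569)*(4279 + 336) = 4618*4615 = 21312070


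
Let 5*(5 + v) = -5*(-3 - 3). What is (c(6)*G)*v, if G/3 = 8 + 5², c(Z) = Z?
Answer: 594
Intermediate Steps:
G = 99 (G = 3*(8 + 5²) = 3*(8 + 25) = 3*33 = 99)
v = 1 (v = -5 + (-5*(-3 - 3))/5 = -5 + (-5*(-6))/5 = -5 + (⅕)*30 = -5 + 6 = 1)
(c(6)*G)*v = (6*99)*1 = 594*1 = 594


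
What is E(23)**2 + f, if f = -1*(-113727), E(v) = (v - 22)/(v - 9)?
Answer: 22290493/196 ≈ 1.1373e+5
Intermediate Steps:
E(v) = (-22 + v)/(-9 + v)
f = 113727
E(23)**2 + f = ((-22 + 23)/(-9 + 23))**2 + 113727 = (1/14)**2 + 113727 = 1/196 + 113727 = 22290493/196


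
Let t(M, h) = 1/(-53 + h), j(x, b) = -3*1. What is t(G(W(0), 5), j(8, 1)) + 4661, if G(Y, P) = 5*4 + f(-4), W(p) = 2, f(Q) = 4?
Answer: 261015/56 ≈ 4661.0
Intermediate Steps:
j(x, b) = -3
G(Y, P) = 24 (G(Y, P) = 5*4 + 4 = 20 + 4 = 24)
t(G(W(0), 5), j(8, 1)) + 4661 = 1/(-53 - 3) + 4661 = 1/(-56) + 4661 = -1/56 + 4661 = 261015/56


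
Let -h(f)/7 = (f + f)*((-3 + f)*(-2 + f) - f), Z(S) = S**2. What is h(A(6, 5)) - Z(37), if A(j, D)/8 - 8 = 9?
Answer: -33675513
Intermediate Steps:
A(j, D) = 136 (A(j, D) = 64 + 8*9 = 64 + 72 = 136)
h(f) = -14*f*(-f + (-3 + f)*(-2 + f)) (h(f) = -7*(f + f)*((-3 + f)*(-2 + f) - f) = -7*2*f*(-f + (-3 + f)*(-2 + f)) = -14*f*(-f + (-3 + f)*(-2 + f)))
h(A(6, 5)) - Z(37) = 14*136*(-6 - 1*136**2 + 6*136) - 1*37**2 = 14*136*(-6 - 1*18496 + 816) - 1*1369 = 14*136*(-6 - 18496 + 816) - 1369 = 14*136*(-17686) - 1369 = -33674144 - 1369 = -33675513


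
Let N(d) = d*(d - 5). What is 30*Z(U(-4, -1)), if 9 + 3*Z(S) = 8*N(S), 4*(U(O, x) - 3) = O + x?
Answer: -545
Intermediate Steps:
U(O, x) = 3 + O/4 + x/4 (U(O, x) = 3 + (O + x)/4 = 3 + (O/4 + x/4) = 3 + O/4 + x/4)
N(d) = d*(-5 + d)
Z(S) = -3 + 8*S*(-5 + S)/3 (Z(S) = -3 + (8*(S*(-5 + S)))/3 = -3 + (8*S*(-5 + S))/3 = -3 + 8*S*(-5 + S)/3)
30*Z(U(-4, -1)) = 30*(-3 + 8*(3 + (¼)*(-4) + (¼)*(-1))*(-5 + (3 + (¼)*(-4) + (¼)*(-1)))/3) = 30*(-3 + 8*(3 - 1 - ¼)*(-5 + (3 - 1 - ¼))/3) = 30*(-3 + (8/3)*(7/4)*(-5 + 7/4)) = 30*(-3 + (8/3)*(7/4)*(-13/4)) = 30*(-3 - 91/6) = 30*(-109/6) = -545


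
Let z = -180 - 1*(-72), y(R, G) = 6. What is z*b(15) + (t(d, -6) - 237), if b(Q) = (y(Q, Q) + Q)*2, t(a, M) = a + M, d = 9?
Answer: -4770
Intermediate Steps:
z = -108 (z = -180 + 72 = -108)
t(a, M) = M + a
b(Q) = 12 + 2*Q (b(Q) = (6 + Q)*2 = 12 + 2*Q)
z*b(15) + (t(d, -6) - 237) = -108*(12 + 2*15) + ((-6 + 9) - 237) = -108*(12 + 30) + (3 - 237) = -108*42 - 234 = -4536 - 234 = -4770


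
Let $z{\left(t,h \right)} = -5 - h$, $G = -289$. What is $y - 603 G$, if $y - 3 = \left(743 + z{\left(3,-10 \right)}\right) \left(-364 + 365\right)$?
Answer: $175018$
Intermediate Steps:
$y = 751$ ($y = 3 + \left(743 - -5\right) \left(-364 + 365\right) = 3 + \left(743 + \left(-5 + 10\right)\right) 1 = 3 + \left(743 + 5\right) 1 = 3 + 748 \cdot 1 = 3 + 748 = 751$)
$y - 603 G = 751 - -174267 = 751 + 174267 = 175018$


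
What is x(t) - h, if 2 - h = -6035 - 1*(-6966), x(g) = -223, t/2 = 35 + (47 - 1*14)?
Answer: 706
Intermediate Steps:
t = 136 (t = 2*(35 + (47 - 1*14)) = 2*(35 + (47 - 14)) = 2*(35 + 33) = 2*68 = 136)
h = -929 (h = 2 - (-6035 - 1*(-6966)) = 2 - (-6035 + 6966) = 2 - 1*931 = 2 - 931 = -929)
x(t) - h = -223 - 1*(-929) = -223 + 929 = 706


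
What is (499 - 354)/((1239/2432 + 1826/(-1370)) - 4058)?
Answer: -8329600/233161209 ≈ -0.035725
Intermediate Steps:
(499 - 354)/((1239/2432 + 1826/(-1370)) - 4058) = 145/((1239*(1/2432) + 1826*(-1/1370)) - 4058) = 145/((1239/2432 - 913/685) - 4058) = 145/(-1371701/1665920 - 4058) = 145/(-6761675061/1665920) = 145*(-1665920/6761675061) = -8329600/233161209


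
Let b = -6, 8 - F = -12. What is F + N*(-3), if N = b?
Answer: 38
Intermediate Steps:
F = 20 (F = 8 - 1*(-12) = 8 + 12 = 20)
N = -6
F + N*(-3) = 20 - 6*(-3) = 20 + 18 = 38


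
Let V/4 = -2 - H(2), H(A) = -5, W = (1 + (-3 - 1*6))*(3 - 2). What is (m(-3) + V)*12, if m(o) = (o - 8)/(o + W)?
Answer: 156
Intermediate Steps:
W = -8 (W = (1 + (-3 - 6))*1 = (1 - 9)*1 = -8*1 = -8)
V = 12 (V = 4*(-2 - 1*(-5)) = 4*(-2 + 5) = 4*3 = 12)
m(o) = 1 (m(o) = (o - 8)/(o - 8) = (-8 + o)/(-8 + o) = 1)
(m(-3) + V)*12 = (1 + 12)*12 = 13*12 = 156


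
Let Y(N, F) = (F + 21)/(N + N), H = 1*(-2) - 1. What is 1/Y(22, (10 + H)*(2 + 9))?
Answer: 22/49 ≈ 0.44898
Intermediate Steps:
H = -3 (H = -2 - 1 = -3)
Y(N, F) = (21 + F)/(2*N) (Y(N, F) = (21 + F)/((2*N)) = (21 + F)*(1/(2*N)) = (21 + F)/(2*N))
1/Y(22, (10 + H)*(2 + 9)) = 1/((½)*(21 + (10 - 3)*(2 + 9))/22) = 1/((½)*(1/22)*(21 + 7*11)) = 1/((½)*(1/22)*(21 + 77)) = 1/((½)*(1/22)*98) = 1/(49/22) = 22/49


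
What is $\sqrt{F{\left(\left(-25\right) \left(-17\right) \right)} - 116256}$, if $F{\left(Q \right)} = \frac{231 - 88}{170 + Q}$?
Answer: $\frac{i \sqrt{41157445315}}{595} \approx 340.96 i$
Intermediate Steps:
$F{\left(Q \right)} = \frac{143}{170 + Q}$
$\sqrt{F{\left(\left(-25\right) \left(-17\right) \right)} - 116256} = \sqrt{\frac{143}{170 - -425} - 116256} = \sqrt{\frac{143}{170 + 425} - 116256} = \sqrt{\frac{143}{595} - 116256} = \sqrt{- \frac{69172177}{595}} = \frac{i \sqrt{41157445315}}{595}$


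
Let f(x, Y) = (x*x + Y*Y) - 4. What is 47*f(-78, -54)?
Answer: 422812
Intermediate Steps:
f(x, Y) = -4 + Y**2 + x**2 (f(x, Y) = (x**2 + Y**2) - 4 = (Y**2 + x**2) - 4 = -4 + Y**2 + x**2)
47*f(-78, -54) = 47*(-4 + (-54)**2 + (-78)**2) = 47*(-4 + 2916 + 6084) = 47*8996 = 422812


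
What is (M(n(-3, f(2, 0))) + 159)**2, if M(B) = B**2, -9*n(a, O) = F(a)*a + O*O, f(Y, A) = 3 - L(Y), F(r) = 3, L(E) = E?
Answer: 167521249/6561 ≈ 25533.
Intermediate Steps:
f(Y, A) = 3 - Y
n(a, O) = -a/3 - O**2/9 (n(a, O) = -(3*a + O*O)/9 = -(3*a + O**2)/9 = -(O**2 + 3*a)/9 = -a/3 - O**2/9)
(M(n(-3, f(2, 0))) + 159)**2 = ((-1/3*(-3) - (3 - 1*2)**2/9)**2 + 159)**2 = ((1 - (3 - 2)**2/9)**2 + 159)**2 = ((1 - 1/9*1**2)**2 + 159)**2 = ((1 - 1/9*1)**2 + 159)**2 = ((1 - 1/9)**2 + 159)**2 = ((8/9)**2 + 159)**2 = (64/81 + 159)**2 = (12943/81)**2 = 167521249/6561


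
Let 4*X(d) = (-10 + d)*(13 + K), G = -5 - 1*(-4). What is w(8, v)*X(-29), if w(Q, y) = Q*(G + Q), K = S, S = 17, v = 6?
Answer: -16380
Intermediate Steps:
G = -1 (G = -5 + 4 = -1)
K = 17
w(Q, y) = Q*(-1 + Q)
X(d) = -75 + 15*d/2 (X(d) = ((-10 + d)*(13 + 17))/4 = ((-10 + d)*30)/4 = (-300 + 30*d)/4 = -75 + 15*d/2)
w(8, v)*X(-29) = (8*(-1 + 8))*(-75 + (15/2)*(-29)) = (8*7)*(-75 - 435/2) = 56*(-585/2) = -16380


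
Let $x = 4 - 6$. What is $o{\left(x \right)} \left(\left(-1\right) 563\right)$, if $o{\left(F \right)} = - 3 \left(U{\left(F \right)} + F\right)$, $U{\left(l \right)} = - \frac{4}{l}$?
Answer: $0$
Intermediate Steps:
$x = -2$ ($x = 4 - 6 = -2$)
$o{\left(F \right)} = - 3 F + \frac{12}{F}$ ($o{\left(F \right)} = - 3 \left(- \frac{4}{F} + F\right) = - 3 \left(F - \frac{4}{F}\right) = - 3 F + \frac{12}{F}$)
$o{\left(x \right)} \left(\left(-1\right) 563\right) = \left(\left(-3\right) \left(-2\right) + \frac{12}{-2}\right) \left(\left(-1\right) 563\right) = \left(6 + 12 \left(- \frac{1}{2}\right)\right) \left(-563\right) = \left(6 - 6\right) \left(-563\right) = 0 \left(-563\right) = 0$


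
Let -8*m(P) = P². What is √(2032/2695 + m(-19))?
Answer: I*√105230290/1540 ≈ 6.6612*I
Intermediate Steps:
m(P) = -P²/8
√(2032/2695 + m(-19)) = √(2032/2695 - ⅛*(-19)²) = √(2032*(1/2695) - ⅛*361) = √(2032/2695 - 361/8) = √(-956639/21560) = I*√105230290/1540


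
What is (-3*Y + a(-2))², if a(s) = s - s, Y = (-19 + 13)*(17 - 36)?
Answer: 116964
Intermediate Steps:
Y = 114 (Y = -6*(-19) = 114)
a(s) = 0
(-3*Y + a(-2))² = (-3*114 + 0)² = (-342 + 0)² = (-342)² = 116964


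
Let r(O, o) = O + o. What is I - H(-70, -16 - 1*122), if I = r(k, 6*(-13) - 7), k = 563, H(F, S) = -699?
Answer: 1177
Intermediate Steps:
I = 478 (I = 563 + (6*(-13) - 7) = 563 + (-78 - 7) = 563 - 85 = 478)
I - H(-70, -16 - 1*122) = 478 - 1*(-699) = 478 + 699 = 1177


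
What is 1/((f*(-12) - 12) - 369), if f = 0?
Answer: -1/381 ≈ -0.0026247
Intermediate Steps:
1/((f*(-12) - 12) - 369) = 1/((0*(-12) - 12) - 369) = 1/((0 - 12) - 369) = 1/(-12 - 369) = 1/(-381) = -1/381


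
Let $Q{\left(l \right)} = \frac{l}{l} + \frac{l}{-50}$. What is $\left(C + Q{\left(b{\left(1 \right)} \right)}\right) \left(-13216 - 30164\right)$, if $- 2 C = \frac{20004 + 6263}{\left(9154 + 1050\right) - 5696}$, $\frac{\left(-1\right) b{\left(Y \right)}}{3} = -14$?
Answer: $\frac{1346105259}{11270} \approx 1.1944 \cdot 10^{5}$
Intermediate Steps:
$b{\left(Y \right)} = 42$ ($b{\left(Y \right)} = \left(-3\right) \left(-14\right) = 42$)
$C = - \frac{26267}{9016}$ ($C = - \frac{\left(20004 + 6263\right) \frac{1}{\left(9154 + 1050\right) - 5696}}{2} = - \frac{26267 \frac{1}{10204 - 5696}}{2} = - \frac{26267 \cdot \frac{1}{4508}}{2} = \left(- \frac{1}{2}\right) \frac{26267}{4508} = - \frac{26267}{9016} \approx -2.9134$)
$Q{\left(l \right)} = 1 - \frac{l}{50}$ ($Q{\left(l \right)} = 1 + l \left(- \frac{1}{50}\right) = 1 - \frac{l}{50}$)
$\left(C + Q{\left(b{\left(1 \right)} \right)}\right) \left(-13216 - 30164\right) = \left(- \frac{26267}{9016} + \left(1 - \frac{21}{25}\right)\right) \left(-13216 - 30164\right) = \left(- \frac{26267}{9016} + \left(1 - \frac{21}{25}\right)\right) \left(-43380\right) = \left(- \frac{26267}{9016} + \frac{4}{25}\right) \left(-43380\right) = \left(- \frac{620611}{225400}\right) \left(-43380\right) = \frac{1346105259}{11270}$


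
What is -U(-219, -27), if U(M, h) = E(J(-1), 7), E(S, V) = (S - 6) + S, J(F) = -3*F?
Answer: 0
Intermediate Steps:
E(S, V) = -6 + 2*S (E(S, V) = (-6 + S) + S = -6 + 2*S)
U(M, h) = 0 (U(M, h) = -6 + 2*(-3*(-1)) = -6 + 2*3 = -6 + 6 = 0)
-U(-219, -27) = -1*0 = 0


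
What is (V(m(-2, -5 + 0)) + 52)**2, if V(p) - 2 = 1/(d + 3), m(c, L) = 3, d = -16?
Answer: 491401/169 ≈ 2907.7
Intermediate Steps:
V(p) = 25/13 (V(p) = 2 + 1/(-16 + 3) = 2 + 1/(-13) = 2 - 1/13 = 25/13)
(V(m(-2, -5 + 0)) + 52)**2 = (25/13 + 52)**2 = (701/13)**2 = 491401/169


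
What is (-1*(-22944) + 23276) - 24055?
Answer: 22165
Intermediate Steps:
(-1*(-22944) + 23276) - 24055 = (22944 + 23276) - 24055 = 46220 - 24055 = 22165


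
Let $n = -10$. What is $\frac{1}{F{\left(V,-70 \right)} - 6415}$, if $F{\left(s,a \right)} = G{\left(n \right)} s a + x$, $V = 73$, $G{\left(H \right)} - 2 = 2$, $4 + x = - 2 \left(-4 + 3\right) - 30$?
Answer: $- \frac{1}{26887} \approx -3.7193 \cdot 10^{-5}$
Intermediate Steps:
$x = -32$ ($x = -4 - \left(30 + 2 \left(-4 + 3\right)\right) = -4 - 28 = -32$)
$G{\left(H \right)} = 4$ ($G{\left(H \right)} = 2 + 2 = 4$)
$F{\left(s,a \right)} = -32 + 4 a s$ ($F{\left(s,a \right)} = 4 s a - 32 = 4 a s - 32 = -32 + 4 a s$)
$\frac{1}{F{\left(V,-70 \right)} - 6415} = \frac{1}{\left(-32 + 4 \left(-70\right) 73\right) - 6415} = \frac{1}{\left(-32 - 20440\right) - 6415} = \frac{1}{-20472 - 6415} = \frac{1}{-26887} = - \frac{1}{26887}$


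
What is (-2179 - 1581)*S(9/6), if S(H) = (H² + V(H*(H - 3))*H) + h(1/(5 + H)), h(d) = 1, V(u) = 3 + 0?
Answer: -29140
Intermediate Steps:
V(u) = 3
S(H) = 1 + H² + 3*H (S(H) = (H² + 3*H) + 1 = 1 + H² + 3*H)
(-2179 - 1581)*S(9/6) = (-2179 - 1581)*(1 + (9/6)² + 3*(9/6)) = -3760*(1 + (9*(⅙))² + 3*(9*(⅙))) = -3760*(1 + (3/2)² + 3*(3/2)) = -3760*(1 + 9/4 + 9/2) = -3760*31/4 = -29140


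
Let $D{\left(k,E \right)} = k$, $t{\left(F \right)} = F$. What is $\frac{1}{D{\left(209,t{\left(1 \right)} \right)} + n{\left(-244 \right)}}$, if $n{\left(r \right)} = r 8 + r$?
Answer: $- \frac{1}{1987} \approx -0.00050327$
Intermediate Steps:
$n{\left(r \right)} = 9 r$ ($n{\left(r \right)} = 8 r + r = 9 r$)
$\frac{1}{D{\left(209,t{\left(1 \right)} \right)} + n{\left(-244 \right)}} = \frac{1}{209 + 9 \left(-244\right)} = \frac{1}{209 - 2196} = \frac{1}{-1987} = - \frac{1}{1987}$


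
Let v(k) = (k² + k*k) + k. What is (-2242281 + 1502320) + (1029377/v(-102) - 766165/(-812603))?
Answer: -401598457023167/542766378 ≈ -7.3991e+5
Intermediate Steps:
v(k) = k + 2*k² (v(k) = (k² + k²) + k = 2*k² + k = k + 2*k²)
(-2242281 + 1502320) + (1029377/v(-102) - 766165/(-812603)) = (-2242281 + 1502320) + (1029377/((-102*(1 + 2*(-102)))) - 766165/(-812603)) = -739961 + (1029377/((-102*(1 - 204))) - 766165*(-1/812603)) = -739961 + (1029377/((-102*(-203))) + 24715/26213) = -739961 + (1029377/20706 + 24715/26213) = -739961 + 27494808091/542766378 = -401598457023167/542766378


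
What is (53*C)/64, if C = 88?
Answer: 583/8 ≈ 72.875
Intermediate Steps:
(53*C)/64 = (53*88)/64 = 4664*(1/64) = 583/8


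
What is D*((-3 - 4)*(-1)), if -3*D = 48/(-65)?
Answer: 112/65 ≈ 1.7231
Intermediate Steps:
D = 16/65 (D = -16/(-65) = -16*(-1)/65 = -⅓*(-48/65) = 16/65 ≈ 0.24615)
D*((-3 - 4)*(-1)) = 16*((-3 - 4)*(-1))/65 = 16*(-7*(-1))/65 = (16/65)*7 = 112/65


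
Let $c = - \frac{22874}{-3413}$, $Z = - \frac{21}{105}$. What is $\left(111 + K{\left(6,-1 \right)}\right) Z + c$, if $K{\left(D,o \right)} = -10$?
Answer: $- \frac{230343}{17065} \approx -13.498$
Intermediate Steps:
$Z = - \frac{1}{5}$ ($Z = \left(-21\right) \frac{1}{105} = - \frac{1}{5} \approx -0.2$)
$c = \frac{22874}{3413}$ ($c = \left(-22874\right) \left(- \frac{1}{3413}\right) = \frac{22874}{3413} \approx 6.702$)
$\left(111 + K{\left(6,-1 \right)}\right) Z + c = \left(111 - 10\right) \left(- \frac{1}{5}\right) + \frac{22874}{3413} = 101 \left(- \frac{1}{5}\right) + \frac{22874}{3413} = - \frac{101}{5} + \frac{22874}{3413} = - \frac{230343}{17065}$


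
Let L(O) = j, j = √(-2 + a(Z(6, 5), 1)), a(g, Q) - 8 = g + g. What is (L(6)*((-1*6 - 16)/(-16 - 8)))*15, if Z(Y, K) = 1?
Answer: 55*√2/2 ≈ 38.891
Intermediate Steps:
a(g, Q) = 8 + 2*g (a(g, Q) = 8 + (g + g) = 8 + 2*g)
j = 2*√2 (j = √(-2 + (8 + 2*1)) = √(-2 + (8 + 2)) = √(-2 + 10) = √8 = 2*√2 ≈ 2.8284)
L(O) = 2*√2
(L(6)*((-1*6 - 16)/(-16 - 8)))*15 = ((2*√2)*((-1*6 - 16)/(-16 - 8)))*15 = ((2*√2)*((-6 - 16)/(-24)))*15 = ((2*√2)*(-22*(-1/24)))*15 = ((2*√2)*(11/12))*15 = (11*√2/6)*15 = 55*√2/2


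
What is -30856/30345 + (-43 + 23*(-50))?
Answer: -5176063/4335 ≈ -1194.0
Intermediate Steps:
-30856/30345 + (-43 + 23*(-50)) = -30856*1/30345 + (-43 - 1150) = -4408/4335 - 1193 = -5176063/4335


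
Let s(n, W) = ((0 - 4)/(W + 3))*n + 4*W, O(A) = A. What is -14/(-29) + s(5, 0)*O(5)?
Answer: -2858/87 ≈ -32.851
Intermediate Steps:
s(n, W) = 4*W - 4*n/(3 + W) (s(n, W) = (-4/(3 + W))*n + 4*W = -4*n/(3 + W) + 4*W = 4*W - 4*n/(3 + W))
-14/(-29) + s(5, 0)*O(5) = -14/(-29) + (4*(0**2 - 1*5 + 3*0)/(3 + 0))*5 = -14*(-1/29) + (4*(0 - 5 + 0)/3)*5 = 14/29 + (4*(1/3)*(-5))*5 = 14/29 - 20/3*5 = 14/29 - 100/3 = -2858/87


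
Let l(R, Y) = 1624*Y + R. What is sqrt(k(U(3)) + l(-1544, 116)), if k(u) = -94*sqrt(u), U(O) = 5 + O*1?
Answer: 2*sqrt(46710 - 47*sqrt(2)) ≈ 431.94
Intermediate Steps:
l(R, Y) = R + 1624*Y
U(O) = 5 + O
sqrt(k(U(3)) + l(-1544, 116)) = sqrt(-94*sqrt(5 + 3) + (-1544 + 1624*116)) = sqrt(-188*sqrt(2) + (-1544 + 188384)) = sqrt(-188*sqrt(2) + 186840) = sqrt(186840 - 188*sqrt(2))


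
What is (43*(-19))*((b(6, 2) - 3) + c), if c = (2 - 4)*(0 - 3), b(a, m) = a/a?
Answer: -3268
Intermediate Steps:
b(a, m) = 1
c = 6 (c = -2*(-3) = 6)
(43*(-19))*((b(6, 2) - 3) + c) = (43*(-19))*((1 - 3) + 6) = -817*(-2 + 6) = -817*4 = -3268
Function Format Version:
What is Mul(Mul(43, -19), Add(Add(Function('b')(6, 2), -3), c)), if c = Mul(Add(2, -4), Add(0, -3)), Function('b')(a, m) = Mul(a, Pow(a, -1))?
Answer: -3268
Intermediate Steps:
Function('b')(a, m) = 1
c = 6 (c = Mul(-2, -3) = 6)
Mul(Mul(43, -19), Add(Add(Function('b')(6, 2), -3), c)) = Mul(Mul(43, -19), Add(Add(1, -3), 6)) = Mul(-817, Add(-2, 6)) = Mul(-817, 4) = -3268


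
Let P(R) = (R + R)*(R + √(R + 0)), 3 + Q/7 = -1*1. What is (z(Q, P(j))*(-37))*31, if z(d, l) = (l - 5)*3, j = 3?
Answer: -44733 - 20646*√3 ≈ -80493.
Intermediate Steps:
Q = -28 (Q = -21 + 7*(-1*1) = -21 + 7*(-1) = -21 - 7 = -28)
P(R) = 2*R*(R + √R) (P(R) = (2*R)*(R + √R) = 2*R*(R + √R))
z(d, l) = -15 + 3*l (z(d, l) = (-5 + l)*3 = -15 + 3*l)
(z(Q, P(j))*(-37))*31 = ((-15 + 3*(2*3² + 2*3^(3/2)))*(-37))*31 = ((-15 + 3*(2*9 + 2*(3*√3)))*(-37))*31 = ((-15 + 3*(18 + 6*√3))*(-37))*31 = ((-15 + (54 + 18*√3))*(-37))*31 = ((39 + 18*√3)*(-37))*31 = (-1443 - 666*√3)*31 = -44733 - 20646*√3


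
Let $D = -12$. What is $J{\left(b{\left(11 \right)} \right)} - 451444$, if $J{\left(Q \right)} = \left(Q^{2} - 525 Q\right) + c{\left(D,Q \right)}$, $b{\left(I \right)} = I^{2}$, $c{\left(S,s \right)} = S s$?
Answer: $-501780$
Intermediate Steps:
$J{\left(Q \right)} = Q^{2} - 537 Q$ ($J{\left(Q \right)} = \left(Q^{2} - 525 Q\right) - 12 Q = Q^{2} - 537 Q$)
$J{\left(b{\left(11 \right)} \right)} - 451444 = 11^{2} \left(-537 + 11^{2}\right) - 451444 = 121 \left(-537 + 121\right) - 451444 = 121 \left(-416\right) - 451444 = -50336 - 451444 = -501780$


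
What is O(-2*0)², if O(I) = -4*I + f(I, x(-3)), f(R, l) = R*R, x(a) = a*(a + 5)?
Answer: 0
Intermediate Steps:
x(a) = a*(5 + a)
f(R, l) = R²
O(I) = I² - 4*I (O(I) = -4*I + I² = I² - 4*I)
O(-2*0)² = ((-2*0)*(-4 - 2*0))² = (0*(-4 + 0))² = (0*(-4))² = 0² = 0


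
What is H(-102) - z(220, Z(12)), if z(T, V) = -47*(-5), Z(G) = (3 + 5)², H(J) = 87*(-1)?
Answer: -322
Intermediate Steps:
H(J) = -87
Z(G) = 64 (Z(G) = 8² = 64)
z(T, V) = 235
H(-102) - z(220, Z(12)) = -87 - 1*235 = -87 - 235 = -322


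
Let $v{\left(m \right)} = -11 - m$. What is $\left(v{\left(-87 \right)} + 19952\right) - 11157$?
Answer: $8871$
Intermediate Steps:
$\left(v{\left(-87 \right)} + 19952\right) - 11157 = \left(\left(-11 - -87\right) + 19952\right) - 11157 = \left(\left(-11 + 87\right) + 19952\right) - 11157 = \left(76 + 19952\right) - 11157 = 20028 - 11157 = 8871$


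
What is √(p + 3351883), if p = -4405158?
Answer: 5*I*√42131 ≈ 1026.3*I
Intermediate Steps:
√(p + 3351883) = √(-4405158 + 3351883) = √(-1053275) = 5*I*√42131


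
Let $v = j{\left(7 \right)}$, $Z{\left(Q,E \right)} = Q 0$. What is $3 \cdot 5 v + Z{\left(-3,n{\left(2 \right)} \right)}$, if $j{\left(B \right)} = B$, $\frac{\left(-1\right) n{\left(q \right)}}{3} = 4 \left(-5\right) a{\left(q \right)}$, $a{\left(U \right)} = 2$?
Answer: $105$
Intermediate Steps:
$n{\left(q \right)} = 120$ ($n{\left(q \right)} = - 3 \cdot 4 \left(-5\right) 2 = - 3 \left(\left(-20\right) 2\right) = \left(-3\right) \left(-40\right) = 120$)
$Z{\left(Q,E \right)} = 0$
$v = 7$
$3 \cdot 5 v + Z{\left(-3,n{\left(2 \right)} \right)} = 3 \cdot 5 \cdot 7 + 0 = 15 \cdot 7 + 0 = 105 + 0 = 105$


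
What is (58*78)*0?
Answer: 0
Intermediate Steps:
(58*78)*0 = 4524*0 = 0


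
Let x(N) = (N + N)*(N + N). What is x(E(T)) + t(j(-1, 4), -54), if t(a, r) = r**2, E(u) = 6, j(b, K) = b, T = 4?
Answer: 3060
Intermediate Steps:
x(N) = 4*N**2 (x(N) = (2*N)*(2*N) = 4*N**2)
x(E(T)) + t(j(-1, 4), -54) = 4*6**2 + (-54)**2 = 4*36 + 2916 = 144 + 2916 = 3060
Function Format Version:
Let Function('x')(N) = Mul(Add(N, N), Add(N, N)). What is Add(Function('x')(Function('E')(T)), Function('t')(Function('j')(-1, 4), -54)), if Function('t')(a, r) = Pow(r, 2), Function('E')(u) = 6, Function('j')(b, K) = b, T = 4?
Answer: 3060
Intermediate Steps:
Function('x')(N) = Mul(4, Pow(N, 2)) (Function('x')(N) = Mul(Mul(2, N), Mul(2, N)) = Mul(4, Pow(N, 2)))
Add(Function('x')(Function('E')(T)), Function('t')(Function('j')(-1, 4), -54)) = Add(Mul(4, Pow(6, 2)), Pow(-54, 2)) = Add(Mul(4, 36), 2916) = Add(144, 2916) = 3060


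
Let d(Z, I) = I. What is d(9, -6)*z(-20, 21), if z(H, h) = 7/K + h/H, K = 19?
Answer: 777/190 ≈ 4.0895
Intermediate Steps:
z(H, h) = 7/19 + h/H
d(9, -6)*z(-20, 21) = -6*(7/19 + 21/(-20)) = -6*(7/19 + 21*(-1/20)) = -6*(7/19 - 21/20) = -6*(-259/380) = 777/190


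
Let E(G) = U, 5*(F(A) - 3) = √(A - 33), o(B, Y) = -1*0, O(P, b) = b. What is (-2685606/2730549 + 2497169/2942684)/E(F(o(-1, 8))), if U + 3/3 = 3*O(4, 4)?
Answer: -361415830241/29462190462892 ≈ -0.012267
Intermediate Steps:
o(B, Y) = 0
F(A) = 3 + √(-33 + A)/5 (F(A) = 3 + √(A - 33)/5 = 3 + √(-33 + A)/5)
U = 11 (U = -1 + 3*4 = -1 + 12 = 11)
E(G) = 11
(-2685606/2730549 + 2497169/2942684)/E(F(o(-1, 8))) = (-2685606/2730549 + 2497169/2942684)/11 = (-2685606*1/2730549 + 2497169*(1/2942684))*(1/11) = (-895202/910183 + 2497169/2942684)*(1/11) = -361415830241/2678380951172*1/11 = -361415830241/29462190462892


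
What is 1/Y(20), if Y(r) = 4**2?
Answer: 1/16 ≈ 0.062500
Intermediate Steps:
Y(r) = 16
1/Y(20) = 1/16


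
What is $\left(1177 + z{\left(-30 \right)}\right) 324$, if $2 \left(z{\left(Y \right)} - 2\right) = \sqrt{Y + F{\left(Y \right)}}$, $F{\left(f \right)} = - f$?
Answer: $381996$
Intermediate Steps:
$z{\left(Y \right)} = 2$ ($z{\left(Y \right)} = 2 + \frac{\sqrt{Y - Y}}{2} = 2 + \frac{\sqrt{0}}{2} = 2 + \frac{1}{2} \cdot 0 = 2 + 0 = 2$)
$\left(1177 + z{\left(-30 \right)}\right) 324 = \left(1177 + 2\right) 324 = 1179 \cdot 324 = 381996$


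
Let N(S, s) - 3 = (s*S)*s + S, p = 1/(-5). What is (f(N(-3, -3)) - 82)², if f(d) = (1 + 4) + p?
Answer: 148996/25 ≈ 5959.8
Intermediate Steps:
p = -⅕ ≈ -0.20000
N(S, s) = 3 + S + S*s² (N(S, s) = 3 + ((s*S)*s + S) = 3 + ((S*s)*s + S) = 3 + (S*s² + S) = 3 + (S + S*s²) = 3 + S + S*s²)
f(d) = 24/5 (f(d) = (1 + 4) - ⅕ = 5 - ⅕ = 24/5)
(f(N(-3, -3)) - 82)² = (24/5 - 82)² = (-386/5)² = 148996/25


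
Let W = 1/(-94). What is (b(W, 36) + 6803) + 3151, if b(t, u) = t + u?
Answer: 939059/94 ≈ 9990.0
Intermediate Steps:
W = -1/94 ≈ -0.010638
(b(W, 36) + 6803) + 3151 = ((-1/94 + 36) + 6803) + 3151 = (3383/94 + 6803) + 3151 = 642865/94 + 3151 = 939059/94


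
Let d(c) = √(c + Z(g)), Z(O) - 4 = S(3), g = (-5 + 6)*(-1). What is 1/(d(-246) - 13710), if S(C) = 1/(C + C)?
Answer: -82260/1127786051 - I*√8706/1127786051 ≈ -7.2939e-5 - 8.2734e-8*I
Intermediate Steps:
S(C) = 1/(2*C)
g = -1 (g = 1*(-1) = -1)
Z(O) = 25/6 (Z(O) = 4 + (½)/3 = 4 + (½)*(⅓) = 4 + ⅙ = 25/6)
d(c) = √(25/6 + c) (d(c) = √(c + 25/6) = √(25/6 + c))
1/(d(-246) - 13710) = 1/(√(150 + 36*(-246))/6 - 13710) = 1/(√(150 - 8856)/6 - 13710) = 1/(√(-8706)/6 - 13710) = 1/((I*√8706)/6 - 13710) = 1/(I*√8706/6 - 13710) = 1/(-13710 + I*√8706/6)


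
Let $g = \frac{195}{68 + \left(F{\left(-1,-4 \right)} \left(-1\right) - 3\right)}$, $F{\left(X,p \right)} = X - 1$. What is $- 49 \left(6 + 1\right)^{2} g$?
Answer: $- \frac{468195}{67} \approx -6988.0$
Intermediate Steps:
$F{\left(X,p \right)} = -1 + X$ ($F{\left(X,p \right)} = X - 1 = -1 + X$)
$g = \frac{195}{67}$ ($g = \frac{195}{68 - \left(3 - \left(-1 - 1\right) \left(-1\right)\right)} = \frac{195}{68 - 1} = \frac{195}{67} \approx 2.9104$)
$- 49 \left(6 + 1\right)^{2} g = - 49 \left(6 + 1\right)^{2} \cdot \frac{195}{67} = - 49 \cdot 7^{2} \cdot \frac{195}{67} = \left(-49\right) 49 \cdot \frac{195}{67} = \left(-2401\right) \frac{195}{67} = - \frac{468195}{67}$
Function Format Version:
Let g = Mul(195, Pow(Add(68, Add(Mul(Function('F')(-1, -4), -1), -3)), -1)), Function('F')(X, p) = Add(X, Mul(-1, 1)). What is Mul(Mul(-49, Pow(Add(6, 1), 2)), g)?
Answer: Rational(-468195, 67) ≈ -6988.0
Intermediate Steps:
Function('F')(X, p) = Add(-1, X) (Function('F')(X, p) = Add(X, -1) = Add(-1, X))
g = Rational(195, 67) (g = Mul(195, Pow(Add(68, Add(Mul(Add(-1, -1), -1), -3)), -1)) = Mul(195, Pow(Add(68, Add(Mul(-2, -1), -3)), -1)) = Mul(195, Pow(Add(68, Add(2, -3)), -1)) = Mul(195, Pow(Add(68, -1), -1)) = Mul(195, Pow(67, -1)) = Mul(195, Rational(1, 67)) = Rational(195, 67) ≈ 2.9104)
Mul(Mul(-49, Pow(Add(6, 1), 2)), g) = Mul(Mul(-49, Pow(Add(6, 1), 2)), Rational(195, 67)) = Mul(Mul(-49, Pow(7, 2)), Rational(195, 67)) = Mul(Mul(-49, 49), Rational(195, 67)) = Mul(-2401, Rational(195, 67)) = Rational(-468195, 67)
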